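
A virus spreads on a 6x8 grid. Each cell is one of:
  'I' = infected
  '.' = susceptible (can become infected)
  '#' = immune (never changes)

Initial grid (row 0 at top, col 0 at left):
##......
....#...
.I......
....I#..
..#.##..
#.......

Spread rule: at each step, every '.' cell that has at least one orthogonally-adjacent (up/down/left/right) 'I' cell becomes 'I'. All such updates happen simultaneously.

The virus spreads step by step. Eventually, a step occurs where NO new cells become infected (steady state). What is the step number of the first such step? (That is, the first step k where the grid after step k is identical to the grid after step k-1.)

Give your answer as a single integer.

Answer: 8

Derivation:
Step 0 (initial): 2 infected
Step 1: +6 new -> 8 infected
Step 2: +8 new -> 16 infected
Step 3: +7 new -> 23 infected
Step 4: +7 new -> 30 infected
Step 5: +6 new -> 36 infected
Step 6: +3 new -> 39 infected
Step 7: +1 new -> 40 infected
Step 8: +0 new -> 40 infected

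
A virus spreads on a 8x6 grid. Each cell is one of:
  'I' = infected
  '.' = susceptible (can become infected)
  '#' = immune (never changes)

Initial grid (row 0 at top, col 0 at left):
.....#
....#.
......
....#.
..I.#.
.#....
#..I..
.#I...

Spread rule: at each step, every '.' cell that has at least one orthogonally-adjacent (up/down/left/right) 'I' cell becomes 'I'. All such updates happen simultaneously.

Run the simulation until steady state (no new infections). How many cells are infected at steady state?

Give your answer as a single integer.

Answer: 40

Derivation:
Step 0 (initial): 3 infected
Step 1: +8 new -> 11 infected
Step 2: +8 new -> 19 infected
Step 3: +7 new -> 26 infected
Step 4: +6 new -> 32 infected
Step 5: +5 new -> 37 infected
Step 6: +3 new -> 40 infected
Step 7: +0 new -> 40 infected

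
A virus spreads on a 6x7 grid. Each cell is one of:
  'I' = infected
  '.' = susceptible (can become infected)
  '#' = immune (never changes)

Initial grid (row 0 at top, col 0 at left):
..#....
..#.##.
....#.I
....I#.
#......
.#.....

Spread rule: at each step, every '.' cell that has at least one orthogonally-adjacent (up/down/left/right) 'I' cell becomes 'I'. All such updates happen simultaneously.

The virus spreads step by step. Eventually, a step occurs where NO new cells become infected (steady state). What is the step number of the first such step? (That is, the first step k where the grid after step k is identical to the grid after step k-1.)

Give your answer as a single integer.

Answer: 8

Derivation:
Step 0 (initial): 2 infected
Step 1: +5 new -> 7 infected
Step 2: +7 new -> 14 infected
Step 3: +8 new -> 22 infected
Step 4: +6 new -> 28 infected
Step 5: +2 new -> 30 infected
Step 6: +2 new -> 32 infected
Step 7: +1 new -> 33 infected
Step 8: +0 new -> 33 infected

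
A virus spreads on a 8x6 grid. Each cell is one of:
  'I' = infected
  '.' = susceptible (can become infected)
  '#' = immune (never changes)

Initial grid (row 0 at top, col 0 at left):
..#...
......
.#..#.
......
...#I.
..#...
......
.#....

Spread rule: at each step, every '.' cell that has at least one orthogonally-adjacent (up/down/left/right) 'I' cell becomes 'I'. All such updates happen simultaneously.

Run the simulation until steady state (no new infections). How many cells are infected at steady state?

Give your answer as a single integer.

Step 0 (initial): 1 infected
Step 1: +3 new -> 4 infected
Step 2: +5 new -> 9 infected
Step 3: +6 new -> 15 infected
Step 4: +8 new -> 23 infected
Step 5: +8 new -> 31 infected
Step 6: +6 new -> 37 infected
Step 7: +4 new -> 41 infected
Step 8: +1 new -> 42 infected
Step 9: +0 new -> 42 infected

Answer: 42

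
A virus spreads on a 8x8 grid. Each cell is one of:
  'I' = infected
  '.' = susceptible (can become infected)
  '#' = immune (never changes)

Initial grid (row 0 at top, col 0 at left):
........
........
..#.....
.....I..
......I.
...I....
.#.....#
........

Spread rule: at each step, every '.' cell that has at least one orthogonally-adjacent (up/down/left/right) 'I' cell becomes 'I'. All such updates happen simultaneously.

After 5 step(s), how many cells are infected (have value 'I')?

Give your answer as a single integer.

Answer: 55

Derivation:
Step 0 (initial): 3 infected
Step 1: +10 new -> 13 infected
Step 2: +14 new -> 27 infected
Step 3: +12 new -> 39 infected
Step 4: +10 new -> 49 infected
Step 5: +6 new -> 55 infected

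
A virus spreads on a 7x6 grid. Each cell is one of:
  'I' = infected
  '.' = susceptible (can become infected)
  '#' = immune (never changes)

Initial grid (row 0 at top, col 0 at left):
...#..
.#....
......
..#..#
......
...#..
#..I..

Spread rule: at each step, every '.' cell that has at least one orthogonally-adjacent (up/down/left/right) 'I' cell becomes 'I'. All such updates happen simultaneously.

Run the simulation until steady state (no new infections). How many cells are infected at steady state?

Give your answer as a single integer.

Step 0 (initial): 1 infected
Step 1: +2 new -> 3 infected
Step 2: +4 new -> 7 infected
Step 3: +4 new -> 11 infected
Step 4: +5 new -> 16 infected
Step 5: +4 new -> 20 infected
Step 6: +5 new -> 25 infected
Step 7: +5 new -> 30 infected
Step 8: +3 new -> 33 infected
Step 9: +2 new -> 35 infected
Step 10: +1 new -> 36 infected
Step 11: +0 new -> 36 infected

Answer: 36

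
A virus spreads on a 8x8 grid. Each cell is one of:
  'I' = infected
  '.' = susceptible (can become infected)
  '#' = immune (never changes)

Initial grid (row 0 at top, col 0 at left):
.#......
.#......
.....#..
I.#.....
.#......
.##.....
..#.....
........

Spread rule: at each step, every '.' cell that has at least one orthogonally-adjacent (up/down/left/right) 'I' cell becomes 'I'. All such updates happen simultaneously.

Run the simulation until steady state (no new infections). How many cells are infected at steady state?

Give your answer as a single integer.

Step 0 (initial): 1 infected
Step 1: +3 new -> 4 infected
Step 2: +3 new -> 7 infected
Step 3: +3 new -> 10 infected
Step 4: +4 new -> 14 infected
Step 5: +5 new -> 19 infected
Step 6: +5 new -> 24 infected
Step 7: +7 new -> 31 infected
Step 8: +7 new -> 38 infected
Step 9: +8 new -> 46 infected
Step 10: +6 new -> 52 infected
Step 11: +3 new -> 55 infected
Step 12: +1 new -> 56 infected
Step 13: +0 new -> 56 infected

Answer: 56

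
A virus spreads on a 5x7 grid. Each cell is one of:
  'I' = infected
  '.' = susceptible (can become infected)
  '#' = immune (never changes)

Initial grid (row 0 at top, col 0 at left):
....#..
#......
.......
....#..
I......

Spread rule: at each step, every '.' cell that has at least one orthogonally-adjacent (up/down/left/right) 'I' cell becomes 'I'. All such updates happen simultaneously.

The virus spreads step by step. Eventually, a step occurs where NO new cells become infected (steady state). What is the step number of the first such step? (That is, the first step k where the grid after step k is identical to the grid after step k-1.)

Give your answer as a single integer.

Answer: 11

Derivation:
Step 0 (initial): 1 infected
Step 1: +2 new -> 3 infected
Step 2: +3 new -> 6 infected
Step 3: +3 new -> 9 infected
Step 4: +4 new -> 13 infected
Step 5: +4 new -> 17 infected
Step 6: +6 new -> 23 infected
Step 7: +4 new -> 27 infected
Step 8: +2 new -> 29 infected
Step 9: +2 new -> 31 infected
Step 10: +1 new -> 32 infected
Step 11: +0 new -> 32 infected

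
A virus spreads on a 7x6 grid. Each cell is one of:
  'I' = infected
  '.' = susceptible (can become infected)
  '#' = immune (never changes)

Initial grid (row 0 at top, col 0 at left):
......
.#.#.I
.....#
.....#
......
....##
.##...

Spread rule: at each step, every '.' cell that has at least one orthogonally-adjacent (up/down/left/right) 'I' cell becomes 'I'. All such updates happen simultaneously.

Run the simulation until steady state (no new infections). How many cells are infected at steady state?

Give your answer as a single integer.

Answer: 34

Derivation:
Step 0 (initial): 1 infected
Step 1: +2 new -> 3 infected
Step 2: +2 new -> 5 infected
Step 3: +3 new -> 8 infected
Step 4: +4 new -> 12 infected
Step 5: +6 new -> 18 infected
Step 6: +5 new -> 23 infected
Step 7: +5 new -> 28 infected
Step 8: +3 new -> 31 infected
Step 9: +2 new -> 33 infected
Step 10: +1 new -> 34 infected
Step 11: +0 new -> 34 infected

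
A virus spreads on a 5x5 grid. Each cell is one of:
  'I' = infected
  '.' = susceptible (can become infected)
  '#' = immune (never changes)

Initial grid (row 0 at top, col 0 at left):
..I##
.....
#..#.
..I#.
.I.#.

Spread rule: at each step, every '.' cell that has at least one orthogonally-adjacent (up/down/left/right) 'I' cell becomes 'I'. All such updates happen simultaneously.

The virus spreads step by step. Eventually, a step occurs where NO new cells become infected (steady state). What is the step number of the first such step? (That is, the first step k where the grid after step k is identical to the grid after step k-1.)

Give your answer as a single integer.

Answer: 7

Derivation:
Step 0 (initial): 3 infected
Step 1: +6 new -> 9 infected
Step 2: +5 new -> 14 infected
Step 3: +2 new -> 16 infected
Step 4: +1 new -> 17 infected
Step 5: +1 new -> 18 infected
Step 6: +1 new -> 19 infected
Step 7: +0 new -> 19 infected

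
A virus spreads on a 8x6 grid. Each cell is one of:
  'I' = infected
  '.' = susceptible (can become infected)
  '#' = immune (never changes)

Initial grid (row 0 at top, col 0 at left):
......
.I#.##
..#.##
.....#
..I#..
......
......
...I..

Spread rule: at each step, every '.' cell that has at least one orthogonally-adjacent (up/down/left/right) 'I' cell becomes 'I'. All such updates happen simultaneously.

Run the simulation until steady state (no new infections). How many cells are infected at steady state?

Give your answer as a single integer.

Step 0 (initial): 3 infected
Step 1: +9 new -> 12 infected
Step 2: +12 new -> 24 infected
Step 3: +9 new -> 33 infected
Step 4: +5 new -> 38 infected
Step 5: +2 new -> 40 infected
Step 6: +0 new -> 40 infected

Answer: 40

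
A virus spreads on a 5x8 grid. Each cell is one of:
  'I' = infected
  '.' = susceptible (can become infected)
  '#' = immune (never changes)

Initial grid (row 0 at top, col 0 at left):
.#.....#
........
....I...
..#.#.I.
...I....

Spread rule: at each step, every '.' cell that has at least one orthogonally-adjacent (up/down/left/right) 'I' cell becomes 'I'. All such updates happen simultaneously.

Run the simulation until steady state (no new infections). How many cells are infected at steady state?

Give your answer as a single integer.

Step 0 (initial): 3 infected
Step 1: +10 new -> 13 infected
Step 2: +9 new -> 22 infected
Step 3: +8 new -> 30 infected
Step 4: +4 new -> 34 infected
Step 5: +1 new -> 35 infected
Step 6: +1 new -> 36 infected
Step 7: +0 new -> 36 infected

Answer: 36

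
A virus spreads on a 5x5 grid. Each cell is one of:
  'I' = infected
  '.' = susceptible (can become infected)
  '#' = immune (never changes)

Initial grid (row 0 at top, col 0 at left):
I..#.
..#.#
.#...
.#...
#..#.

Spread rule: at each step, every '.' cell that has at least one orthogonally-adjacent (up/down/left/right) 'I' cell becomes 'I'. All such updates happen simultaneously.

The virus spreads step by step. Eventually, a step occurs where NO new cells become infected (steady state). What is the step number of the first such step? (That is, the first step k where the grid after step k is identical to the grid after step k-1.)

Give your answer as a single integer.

Answer: 4

Derivation:
Step 0 (initial): 1 infected
Step 1: +2 new -> 3 infected
Step 2: +3 new -> 6 infected
Step 3: +1 new -> 7 infected
Step 4: +0 new -> 7 infected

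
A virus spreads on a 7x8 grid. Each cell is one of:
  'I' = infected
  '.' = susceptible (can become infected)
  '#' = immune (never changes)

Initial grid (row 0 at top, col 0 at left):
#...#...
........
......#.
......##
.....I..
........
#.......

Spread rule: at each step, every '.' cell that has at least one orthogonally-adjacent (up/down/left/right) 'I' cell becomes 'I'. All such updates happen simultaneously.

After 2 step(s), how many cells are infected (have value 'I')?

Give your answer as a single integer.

Step 0 (initial): 1 infected
Step 1: +4 new -> 5 infected
Step 2: +7 new -> 12 infected

Answer: 12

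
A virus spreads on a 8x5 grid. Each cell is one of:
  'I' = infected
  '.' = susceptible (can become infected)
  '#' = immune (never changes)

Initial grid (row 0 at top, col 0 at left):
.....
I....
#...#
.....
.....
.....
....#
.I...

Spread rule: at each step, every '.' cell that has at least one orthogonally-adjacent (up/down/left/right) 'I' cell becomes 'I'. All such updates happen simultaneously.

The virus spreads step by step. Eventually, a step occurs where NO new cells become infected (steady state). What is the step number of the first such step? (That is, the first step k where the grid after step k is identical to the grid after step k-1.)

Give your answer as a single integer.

Step 0 (initial): 2 infected
Step 1: +5 new -> 7 infected
Step 2: +7 new -> 14 infected
Step 3: +9 new -> 23 infected
Step 4: +8 new -> 31 infected
Step 5: +4 new -> 35 infected
Step 6: +2 new -> 37 infected
Step 7: +0 new -> 37 infected

Answer: 7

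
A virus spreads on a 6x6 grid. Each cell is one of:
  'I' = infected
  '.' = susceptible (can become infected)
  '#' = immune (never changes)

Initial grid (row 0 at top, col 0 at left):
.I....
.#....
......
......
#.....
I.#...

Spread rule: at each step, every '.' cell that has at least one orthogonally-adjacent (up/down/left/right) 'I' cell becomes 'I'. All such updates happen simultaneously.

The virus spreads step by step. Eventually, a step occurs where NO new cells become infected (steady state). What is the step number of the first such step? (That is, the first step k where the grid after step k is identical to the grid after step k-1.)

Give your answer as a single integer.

Answer: 8

Derivation:
Step 0 (initial): 2 infected
Step 1: +3 new -> 5 infected
Step 2: +4 new -> 9 infected
Step 3: +6 new -> 15 infected
Step 4: +7 new -> 22 infected
Step 5: +5 new -> 27 infected
Step 6: +4 new -> 31 infected
Step 7: +2 new -> 33 infected
Step 8: +0 new -> 33 infected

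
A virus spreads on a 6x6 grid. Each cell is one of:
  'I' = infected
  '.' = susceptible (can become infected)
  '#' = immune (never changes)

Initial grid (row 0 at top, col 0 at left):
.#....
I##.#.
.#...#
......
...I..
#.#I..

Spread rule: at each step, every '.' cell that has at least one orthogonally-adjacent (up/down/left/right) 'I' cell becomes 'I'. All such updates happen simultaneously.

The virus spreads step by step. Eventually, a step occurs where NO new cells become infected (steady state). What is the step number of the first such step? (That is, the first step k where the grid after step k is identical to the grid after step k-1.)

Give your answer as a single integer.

Answer: 8

Derivation:
Step 0 (initial): 3 infected
Step 1: +6 new -> 9 infected
Step 2: +7 new -> 16 infected
Step 3: +7 new -> 23 infected
Step 4: +1 new -> 24 infected
Step 5: +2 new -> 26 infected
Step 6: +1 new -> 27 infected
Step 7: +1 new -> 28 infected
Step 8: +0 new -> 28 infected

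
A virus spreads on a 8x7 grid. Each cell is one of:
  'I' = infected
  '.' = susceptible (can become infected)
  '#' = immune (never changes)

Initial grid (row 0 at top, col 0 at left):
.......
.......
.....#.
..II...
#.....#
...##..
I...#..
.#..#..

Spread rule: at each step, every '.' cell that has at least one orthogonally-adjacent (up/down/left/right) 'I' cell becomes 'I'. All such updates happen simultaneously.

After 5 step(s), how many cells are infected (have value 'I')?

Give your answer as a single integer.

Answer: 44

Derivation:
Step 0 (initial): 3 infected
Step 1: +9 new -> 12 infected
Step 2: +11 new -> 23 infected
Step 3: +9 new -> 32 infected
Step 4: +7 new -> 39 infected
Step 5: +5 new -> 44 infected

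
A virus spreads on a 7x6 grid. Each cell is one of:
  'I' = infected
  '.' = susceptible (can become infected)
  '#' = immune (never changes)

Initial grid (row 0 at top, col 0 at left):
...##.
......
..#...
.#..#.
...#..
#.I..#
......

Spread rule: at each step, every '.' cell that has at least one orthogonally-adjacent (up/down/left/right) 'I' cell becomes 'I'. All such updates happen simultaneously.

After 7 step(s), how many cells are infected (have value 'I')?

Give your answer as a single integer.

Answer: 32

Derivation:
Step 0 (initial): 1 infected
Step 1: +4 new -> 5 infected
Step 2: +5 new -> 10 infected
Step 3: +5 new -> 15 infected
Step 4: +4 new -> 19 infected
Step 5: +4 new -> 23 infected
Step 6: +5 new -> 28 infected
Step 7: +4 new -> 32 infected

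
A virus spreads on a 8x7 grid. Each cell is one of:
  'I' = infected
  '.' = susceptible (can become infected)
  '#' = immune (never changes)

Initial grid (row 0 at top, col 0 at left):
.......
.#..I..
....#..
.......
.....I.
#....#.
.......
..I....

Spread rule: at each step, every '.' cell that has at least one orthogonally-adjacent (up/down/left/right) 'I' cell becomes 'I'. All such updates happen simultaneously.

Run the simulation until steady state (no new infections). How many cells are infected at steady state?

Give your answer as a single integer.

Step 0 (initial): 3 infected
Step 1: +9 new -> 12 infected
Step 2: +16 new -> 28 infected
Step 3: +12 new -> 40 infected
Step 4: +6 new -> 46 infected
Step 5: +4 new -> 50 infected
Step 6: +2 new -> 52 infected
Step 7: +0 new -> 52 infected

Answer: 52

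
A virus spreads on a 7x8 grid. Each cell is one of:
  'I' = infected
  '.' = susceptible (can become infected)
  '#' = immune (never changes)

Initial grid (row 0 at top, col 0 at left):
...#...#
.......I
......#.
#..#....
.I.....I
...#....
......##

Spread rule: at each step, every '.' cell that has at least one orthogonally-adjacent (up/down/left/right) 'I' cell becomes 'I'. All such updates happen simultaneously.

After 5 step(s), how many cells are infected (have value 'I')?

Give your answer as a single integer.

Answer: 48

Derivation:
Step 0 (initial): 3 infected
Step 1: +9 new -> 12 infected
Step 2: +11 new -> 23 infected
Step 3: +11 new -> 34 infected
Step 4: +11 new -> 45 infected
Step 5: +3 new -> 48 infected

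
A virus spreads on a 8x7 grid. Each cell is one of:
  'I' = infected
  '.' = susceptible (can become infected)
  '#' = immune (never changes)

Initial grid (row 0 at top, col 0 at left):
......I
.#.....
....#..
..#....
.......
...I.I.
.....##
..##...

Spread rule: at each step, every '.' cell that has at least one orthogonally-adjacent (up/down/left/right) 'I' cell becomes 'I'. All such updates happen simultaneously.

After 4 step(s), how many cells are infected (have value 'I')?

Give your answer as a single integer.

Answer: 40

Derivation:
Step 0 (initial): 3 infected
Step 1: +8 new -> 11 infected
Step 2: +11 new -> 22 infected
Step 3: +10 new -> 32 infected
Step 4: +8 new -> 40 infected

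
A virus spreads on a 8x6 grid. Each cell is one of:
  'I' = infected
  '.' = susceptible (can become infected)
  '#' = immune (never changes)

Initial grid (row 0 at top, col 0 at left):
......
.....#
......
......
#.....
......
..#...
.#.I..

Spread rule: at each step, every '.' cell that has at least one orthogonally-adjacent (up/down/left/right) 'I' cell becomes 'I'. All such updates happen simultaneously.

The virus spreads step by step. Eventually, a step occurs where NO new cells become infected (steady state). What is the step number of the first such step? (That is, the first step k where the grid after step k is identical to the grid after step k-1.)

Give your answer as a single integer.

Step 0 (initial): 1 infected
Step 1: +3 new -> 4 infected
Step 2: +3 new -> 7 infected
Step 3: +4 new -> 11 infected
Step 4: +5 new -> 16 infected
Step 5: +7 new -> 23 infected
Step 6: +6 new -> 29 infected
Step 7: +7 new -> 36 infected
Step 8: +4 new -> 40 infected
Step 9: +3 new -> 43 infected
Step 10: +1 new -> 44 infected
Step 11: +0 new -> 44 infected

Answer: 11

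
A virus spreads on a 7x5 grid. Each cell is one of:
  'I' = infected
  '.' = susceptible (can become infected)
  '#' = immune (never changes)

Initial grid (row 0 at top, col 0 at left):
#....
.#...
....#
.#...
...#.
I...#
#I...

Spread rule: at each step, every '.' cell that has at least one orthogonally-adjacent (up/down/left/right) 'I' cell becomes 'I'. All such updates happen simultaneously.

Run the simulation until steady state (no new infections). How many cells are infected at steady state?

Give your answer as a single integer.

Step 0 (initial): 2 infected
Step 1: +3 new -> 5 infected
Step 2: +4 new -> 9 infected
Step 3: +4 new -> 13 infected
Step 4: +3 new -> 16 infected
Step 5: +2 new -> 18 infected
Step 6: +3 new -> 21 infected
Step 7: +3 new -> 24 infected
Step 8: +3 new -> 27 infected
Step 9: +1 new -> 28 infected
Step 10: +0 new -> 28 infected

Answer: 28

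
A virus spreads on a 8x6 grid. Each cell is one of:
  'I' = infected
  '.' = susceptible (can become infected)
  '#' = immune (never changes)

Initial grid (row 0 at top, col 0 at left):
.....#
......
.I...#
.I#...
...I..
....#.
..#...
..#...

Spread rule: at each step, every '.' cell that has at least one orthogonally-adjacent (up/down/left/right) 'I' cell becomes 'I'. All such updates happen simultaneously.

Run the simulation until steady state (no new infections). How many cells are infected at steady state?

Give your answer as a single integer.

Step 0 (initial): 3 infected
Step 1: +9 new -> 12 infected
Step 2: +10 new -> 22 infected
Step 3: +10 new -> 32 infected
Step 4: +6 new -> 38 infected
Step 5: +4 new -> 42 infected
Step 6: +0 new -> 42 infected

Answer: 42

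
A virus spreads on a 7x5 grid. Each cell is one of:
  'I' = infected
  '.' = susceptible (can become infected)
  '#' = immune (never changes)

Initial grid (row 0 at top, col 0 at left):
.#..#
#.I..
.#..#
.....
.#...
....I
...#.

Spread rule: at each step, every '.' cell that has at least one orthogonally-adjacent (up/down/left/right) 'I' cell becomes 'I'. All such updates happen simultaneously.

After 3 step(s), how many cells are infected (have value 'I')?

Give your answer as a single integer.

Step 0 (initial): 2 infected
Step 1: +7 new -> 9 infected
Step 2: +7 new -> 16 infected
Step 3: +5 new -> 21 infected

Answer: 21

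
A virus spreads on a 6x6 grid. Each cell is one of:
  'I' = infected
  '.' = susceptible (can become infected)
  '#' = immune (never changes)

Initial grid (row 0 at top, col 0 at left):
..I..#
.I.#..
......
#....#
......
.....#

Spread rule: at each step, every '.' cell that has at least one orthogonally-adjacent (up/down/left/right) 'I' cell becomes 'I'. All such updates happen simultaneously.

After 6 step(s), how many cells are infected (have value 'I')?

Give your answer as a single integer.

Answer: 29

Derivation:
Step 0 (initial): 2 infected
Step 1: +5 new -> 7 infected
Step 2: +5 new -> 12 infected
Step 3: +4 new -> 16 infected
Step 4: +6 new -> 22 infected
Step 5: +5 new -> 27 infected
Step 6: +2 new -> 29 infected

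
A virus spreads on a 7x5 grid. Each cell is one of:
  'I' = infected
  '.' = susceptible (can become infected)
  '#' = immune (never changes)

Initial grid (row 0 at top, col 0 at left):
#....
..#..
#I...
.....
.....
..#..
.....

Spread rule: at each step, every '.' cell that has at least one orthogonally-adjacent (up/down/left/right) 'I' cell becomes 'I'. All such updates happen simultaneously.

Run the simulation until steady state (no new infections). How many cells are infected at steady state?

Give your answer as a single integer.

Step 0 (initial): 1 infected
Step 1: +3 new -> 4 infected
Step 2: +6 new -> 10 infected
Step 3: +7 new -> 17 infected
Step 4: +6 new -> 23 infected
Step 5: +5 new -> 28 infected
Step 6: +2 new -> 30 infected
Step 7: +1 new -> 31 infected
Step 8: +0 new -> 31 infected

Answer: 31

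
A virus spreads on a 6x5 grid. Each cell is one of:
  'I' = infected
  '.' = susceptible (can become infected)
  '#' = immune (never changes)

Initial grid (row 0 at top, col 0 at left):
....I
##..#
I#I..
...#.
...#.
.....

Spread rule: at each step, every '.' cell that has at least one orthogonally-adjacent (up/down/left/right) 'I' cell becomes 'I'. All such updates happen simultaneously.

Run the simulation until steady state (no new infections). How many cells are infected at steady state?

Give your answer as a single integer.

Answer: 24

Derivation:
Step 0 (initial): 3 infected
Step 1: +5 new -> 8 infected
Step 2: +6 new -> 14 infected
Step 3: +5 new -> 19 infected
Step 4: +4 new -> 23 infected
Step 5: +1 new -> 24 infected
Step 6: +0 new -> 24 infected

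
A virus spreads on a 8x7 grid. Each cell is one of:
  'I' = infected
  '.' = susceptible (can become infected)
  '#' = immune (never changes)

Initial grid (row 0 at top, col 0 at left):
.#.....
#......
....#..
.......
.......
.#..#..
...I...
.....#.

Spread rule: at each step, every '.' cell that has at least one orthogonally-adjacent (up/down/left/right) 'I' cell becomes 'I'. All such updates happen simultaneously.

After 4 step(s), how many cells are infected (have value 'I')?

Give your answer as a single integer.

Answer: 27

Derivation:
Step 0 (initial): 1 infected
Step 1: +4 new -> 5 infected
Step 2: +6 new -> 11 infected
Step 3: +7 new -> 18 infected
Step 4: +9 new -> 27 infected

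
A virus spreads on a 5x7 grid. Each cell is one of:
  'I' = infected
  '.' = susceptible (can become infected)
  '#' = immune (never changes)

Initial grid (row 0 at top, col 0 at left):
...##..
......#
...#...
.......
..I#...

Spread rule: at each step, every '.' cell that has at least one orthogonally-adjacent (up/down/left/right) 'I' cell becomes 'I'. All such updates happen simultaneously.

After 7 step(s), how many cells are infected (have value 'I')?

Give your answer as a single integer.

Answer: 29

Derivation:
Step 0 (initial): 1 infected
Step 1: +2 new -> 3 infected
Step 2: +4 new -> 7 infected
Step 3: +4 new -> 11 infected
Step 4: +7 new -> 18 infected
Step 5: +6 new -> 24 infected
Step 6: +4 new -> 28 infected
Step 7: +1 new -> 29 infected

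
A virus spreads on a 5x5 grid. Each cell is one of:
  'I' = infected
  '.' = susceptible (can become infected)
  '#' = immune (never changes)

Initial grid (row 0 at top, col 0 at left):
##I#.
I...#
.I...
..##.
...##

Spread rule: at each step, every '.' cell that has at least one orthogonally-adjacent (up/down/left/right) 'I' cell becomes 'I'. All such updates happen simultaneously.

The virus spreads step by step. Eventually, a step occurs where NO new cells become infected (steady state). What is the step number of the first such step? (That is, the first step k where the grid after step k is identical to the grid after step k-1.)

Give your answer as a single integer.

Answer: 5

Derivation:
Step 0 (initial): 3 infected
Step 1: +5 new -> 8 infected
Step 2: +4 new -> 12 infected
Step 3: +3 new -> 15 infected
Step 4: +1 new -> 16 infected
Step 5: +0 new -> 16 infected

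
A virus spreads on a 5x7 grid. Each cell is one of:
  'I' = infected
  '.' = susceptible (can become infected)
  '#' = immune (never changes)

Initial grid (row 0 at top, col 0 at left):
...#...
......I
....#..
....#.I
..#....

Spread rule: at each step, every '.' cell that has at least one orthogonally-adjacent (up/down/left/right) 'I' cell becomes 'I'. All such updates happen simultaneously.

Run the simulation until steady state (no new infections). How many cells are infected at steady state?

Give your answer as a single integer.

Step 0 (initial): 2 infected
Step 1: +5 new -> 7 infected
Step 2: +4 new -> 11 infected
Step 3: +3 new -> 14 infected
Step 4: +3 new -> 17 infected
Step 5: +4 new -> 21 infected
Step 6: +4 new -> 25 infected
Step 7: +3 new -> 28 infected
Step 8: +2 new -> 30 infected
Step 9: +1 new -> 31 infected
Step 10: +0 new -> 31 infected

Answer: 31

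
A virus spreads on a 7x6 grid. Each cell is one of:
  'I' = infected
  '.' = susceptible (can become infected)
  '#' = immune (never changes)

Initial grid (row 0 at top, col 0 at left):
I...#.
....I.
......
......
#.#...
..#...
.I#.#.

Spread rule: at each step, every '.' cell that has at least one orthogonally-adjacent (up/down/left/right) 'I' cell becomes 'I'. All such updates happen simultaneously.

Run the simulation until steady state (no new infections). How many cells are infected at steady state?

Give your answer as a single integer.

Answer: 36

Derivation:
Step 0 (initial): 3 infected
Step 1: +7 new -> 10 infected
Step 2: +11 new -> 21 infected
Step 3: +7 new -> 28 infected
Step 4: +4 new -> 32 infected
Step 5: +2 new -> 34 infected
Step 6: +2 new -> 36 infected
Step 7: +0 new -> 36 infected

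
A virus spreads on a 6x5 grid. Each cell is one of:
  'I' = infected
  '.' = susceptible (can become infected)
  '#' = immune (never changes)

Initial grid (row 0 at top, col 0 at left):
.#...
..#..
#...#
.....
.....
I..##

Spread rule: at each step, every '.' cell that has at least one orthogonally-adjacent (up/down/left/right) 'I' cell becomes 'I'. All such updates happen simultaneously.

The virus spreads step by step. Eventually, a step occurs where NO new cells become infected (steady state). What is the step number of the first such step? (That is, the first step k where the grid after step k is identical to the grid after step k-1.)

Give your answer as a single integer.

Step 0 (initial): 1 infected
Step 1: +2 new -> 3 infected
Step 2: +3 new -> 6 infected
Step 3: +2 new -> 8 infected
Step 4: +3 new -> 11 infected
Step 5: +4 new -> 15 infected
Step 6: +3 new -> 18 infected
Step 7: +2 new -> 20 infected
Step 8: +2 new -> 22 infected
Step 9: +2 new -> 24 infected
Step 10: +0 new -> 24 infected

Answer: 10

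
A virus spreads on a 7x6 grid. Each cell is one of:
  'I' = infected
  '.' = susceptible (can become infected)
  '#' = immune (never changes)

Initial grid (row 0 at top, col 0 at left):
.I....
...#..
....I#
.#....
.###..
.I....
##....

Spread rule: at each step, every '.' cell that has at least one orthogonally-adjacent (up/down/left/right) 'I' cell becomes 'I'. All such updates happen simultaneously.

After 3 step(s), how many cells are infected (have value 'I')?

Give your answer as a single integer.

Step 0 (initial): 3 infected
Step 1: +8 new -> 11 infected
Step 2: +13 new -> 24 infected
Step 3: +7 new -> 31 infected

Answer: 31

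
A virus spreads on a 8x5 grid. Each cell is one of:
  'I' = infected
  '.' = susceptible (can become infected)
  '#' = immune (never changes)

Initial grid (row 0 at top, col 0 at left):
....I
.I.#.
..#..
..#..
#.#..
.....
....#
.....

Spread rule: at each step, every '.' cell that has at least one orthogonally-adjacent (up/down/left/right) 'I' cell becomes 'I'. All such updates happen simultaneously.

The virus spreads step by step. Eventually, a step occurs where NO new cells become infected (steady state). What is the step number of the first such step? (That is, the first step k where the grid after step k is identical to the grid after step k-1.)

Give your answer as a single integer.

Answer: 10

Derivation:
Step 0 (initial): 2 infected
Step 1: +6 new -> 8 infected
Step 2: +5 new -> 13 infected
Step 3: +4 new -> 17 infected
Step 4: +3 new -> 20 infected
Step 5: +5 new -> 25 infected
Step 6: +4 new -> 29 infected
Step 7: +3 new -> 32 infected
Step 8: +1 new -> 33 infected
Step 9: +1 new -> 34 infected
Step 10: +0 new -> 34 infected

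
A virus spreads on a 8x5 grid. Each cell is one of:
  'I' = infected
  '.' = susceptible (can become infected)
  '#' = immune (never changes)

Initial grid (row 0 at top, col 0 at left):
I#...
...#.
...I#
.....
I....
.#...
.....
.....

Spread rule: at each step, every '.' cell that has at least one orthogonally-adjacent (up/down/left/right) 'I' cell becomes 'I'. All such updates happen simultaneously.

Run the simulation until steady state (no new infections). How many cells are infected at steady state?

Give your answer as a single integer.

Answer: 36

Derivation:
Step 0 (initial): 3 infected
Step 1: +6 new -> 9 infected
Step 2: +10 new -> 19 infected
Step 3: +6 new -> 25 infected
Step 4: +5 new -> 30 infected
Step 5: +4 new -> 34 infected
Step 6: +2 new -> 36 infected
Step 7: +0 new -> 36 infected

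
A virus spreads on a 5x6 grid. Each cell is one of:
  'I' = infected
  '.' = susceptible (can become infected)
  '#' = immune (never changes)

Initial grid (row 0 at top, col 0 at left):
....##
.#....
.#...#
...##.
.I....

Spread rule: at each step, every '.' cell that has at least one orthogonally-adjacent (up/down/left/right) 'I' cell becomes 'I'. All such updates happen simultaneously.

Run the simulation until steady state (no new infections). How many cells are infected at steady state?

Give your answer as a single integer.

Step 0 (initial): 1 infected
Step 1: +3 new -> 4 infected
Step 2: +3 new -> 7 infected
Step 3: +3 new -> 10 infected
Step 4: +4 new -> 14 infected
Step 5: +5 new -> 19 infected
Step 6: +3 new -> 22 infected
Step 7: +1 new -> 23 infected
Step 8: +0 new -> 23 infected

Answer: 23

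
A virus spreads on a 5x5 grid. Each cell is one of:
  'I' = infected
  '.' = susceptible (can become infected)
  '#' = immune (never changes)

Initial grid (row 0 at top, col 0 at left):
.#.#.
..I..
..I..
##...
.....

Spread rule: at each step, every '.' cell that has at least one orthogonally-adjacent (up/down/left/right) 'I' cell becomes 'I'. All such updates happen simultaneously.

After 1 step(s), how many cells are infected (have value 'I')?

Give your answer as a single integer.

Step 0 (initial): 2 infected
Step 1: +6 new -> 8 infected

Answer: 8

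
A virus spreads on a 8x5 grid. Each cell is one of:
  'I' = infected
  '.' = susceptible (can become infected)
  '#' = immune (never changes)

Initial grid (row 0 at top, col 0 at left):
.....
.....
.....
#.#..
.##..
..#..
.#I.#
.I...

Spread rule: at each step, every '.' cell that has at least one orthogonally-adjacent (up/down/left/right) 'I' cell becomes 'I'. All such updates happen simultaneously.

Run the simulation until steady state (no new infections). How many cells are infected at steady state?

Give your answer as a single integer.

Step 0 (initial): 2 infected
Step 1: +3 new -> 5 infected
Step 2: +3 new -> 8 infected
Step 3: +4 new -> 12 infected
Step 4: +4 new -> 16 infected
Step 5: +2 new -> 18 infected
Step 6: +3 new -> 21 infected
Step 7: +4 new -> 25 infected
Step 8: +5 new -> 30 infected
Step 9: +2 new -> 32 infected
Step 10: +1 new -> 33 infected
Step 11: +0 new -> 33 infected

Answer: 33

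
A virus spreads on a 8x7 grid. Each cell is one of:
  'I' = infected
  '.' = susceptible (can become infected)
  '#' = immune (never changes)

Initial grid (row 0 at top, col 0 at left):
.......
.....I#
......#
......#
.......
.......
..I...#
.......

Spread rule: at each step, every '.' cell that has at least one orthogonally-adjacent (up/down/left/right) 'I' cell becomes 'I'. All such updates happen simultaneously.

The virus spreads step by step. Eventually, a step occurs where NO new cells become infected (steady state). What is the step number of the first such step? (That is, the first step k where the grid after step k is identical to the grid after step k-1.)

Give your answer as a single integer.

Answer: 7

Derivation:
Step 0 (initial): 2 infected
Step 1: +7 new -> 9 infected
Step 2: +12 new -> 21 infected
Step 3: +13 new -> 34 infected
Step 4: +10 new -> 44 infected
Step 5: +6 new -> 50 infected
Step 6: +2 new -> 52 infected
Step 7: +0 new -> 52 infected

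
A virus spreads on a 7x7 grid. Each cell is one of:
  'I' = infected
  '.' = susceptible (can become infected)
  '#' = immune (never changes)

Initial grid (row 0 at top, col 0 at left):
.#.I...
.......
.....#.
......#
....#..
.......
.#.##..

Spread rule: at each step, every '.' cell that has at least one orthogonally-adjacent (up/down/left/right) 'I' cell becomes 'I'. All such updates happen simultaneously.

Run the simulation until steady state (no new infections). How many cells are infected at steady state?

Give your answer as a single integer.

Step 0 (initial): 1 infected
Step 1: +3 new -> 4 infected
Step 2: +4 new -> 8 infected
Step 3: +6 new -> 14 infected
Step 4: +6 new -> 20 infected
Step 5: +7 new -> 27 infected
Step 6: +5 new -> 32 infected
Step 7: +5 new -> 37 infected
Step 8: +3 new -> 40 infected
Step 9: +2 new -> 42 infected
Step 10: +0 new -> 42 infected

Answer: 42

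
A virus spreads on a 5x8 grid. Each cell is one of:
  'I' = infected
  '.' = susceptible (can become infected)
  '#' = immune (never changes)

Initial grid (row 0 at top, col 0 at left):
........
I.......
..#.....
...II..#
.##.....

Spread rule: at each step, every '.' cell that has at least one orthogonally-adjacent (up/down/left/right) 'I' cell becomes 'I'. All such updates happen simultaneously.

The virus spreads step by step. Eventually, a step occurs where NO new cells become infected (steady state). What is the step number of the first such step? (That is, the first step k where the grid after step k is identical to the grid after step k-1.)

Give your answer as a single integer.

Answer: 7

Derivation:
Step 0 (initial): 3 infected
Step 1: +9 new -> 12 infected
Step 2: +10 new -> 22 infected
Step 3: +7 new -> 29 infected
Step 4: +4 new -> 33 infected
Step 5: +2 new -> 35 infected
Step 6: +1 new -> 36 infected
Step 7: +0 new -> 36 infected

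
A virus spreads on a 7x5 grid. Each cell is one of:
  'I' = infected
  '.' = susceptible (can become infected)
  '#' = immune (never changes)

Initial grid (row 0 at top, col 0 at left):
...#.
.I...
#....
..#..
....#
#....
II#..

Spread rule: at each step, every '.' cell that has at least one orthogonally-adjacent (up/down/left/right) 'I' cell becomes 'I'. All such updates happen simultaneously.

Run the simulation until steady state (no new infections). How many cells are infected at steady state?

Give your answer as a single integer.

Answer: 29

Derivation:
Step 0 (initial): 3 infected
Step 1: +5 new -> 8 infected
Step 2: +7 new -> 15 infected
Step 3: +6 new -> 21 infected
Step 4: +6 new -> 27 infected
Step 5: +2 new -> 29 infected
Step 6: +0 new -> 29 infected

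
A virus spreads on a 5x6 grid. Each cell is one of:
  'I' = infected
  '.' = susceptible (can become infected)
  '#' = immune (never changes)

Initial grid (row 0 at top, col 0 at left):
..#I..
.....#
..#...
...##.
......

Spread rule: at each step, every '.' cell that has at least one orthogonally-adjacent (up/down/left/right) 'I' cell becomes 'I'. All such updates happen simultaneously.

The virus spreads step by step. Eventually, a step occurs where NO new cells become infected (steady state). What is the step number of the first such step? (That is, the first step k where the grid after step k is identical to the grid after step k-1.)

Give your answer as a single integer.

Answer: 9

Derivation:
Step 0 (initial): 1 infected
Step 1: +2 new -> 3 infected
Step 2: +4 new -> 7 infected
Step 3: +2 new -> 9 infected
Step 4: +4 new -> 13 infected
Step 5: +4 new -> 17 infected
Step 6: +4 new -> 21 infected
Step 7: +3 new -> 24 infected
Step 8: +1 new -> 25 infected
Step 9: +0 new -> 25 infected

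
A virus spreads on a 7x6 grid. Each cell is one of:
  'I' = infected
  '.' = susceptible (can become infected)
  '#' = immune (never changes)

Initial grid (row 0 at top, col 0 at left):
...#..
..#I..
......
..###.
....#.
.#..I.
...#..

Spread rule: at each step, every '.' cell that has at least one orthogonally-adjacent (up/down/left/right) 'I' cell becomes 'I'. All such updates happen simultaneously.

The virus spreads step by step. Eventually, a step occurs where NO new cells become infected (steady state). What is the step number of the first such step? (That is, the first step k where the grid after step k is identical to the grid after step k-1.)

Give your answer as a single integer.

Step 0 (initial): 2 infected
Step 1: +5 new -> 7 infected
Step 2: +8 new -> 15 infected
Step 3: +6 new -> 21 infected
Step 4: +5 new -> 26 infected
Step 5: +5 new -> 31 infected
Step 6: +3 new -> 34 infected
Step 7: +0 new -> 34 infected

Answer: 7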